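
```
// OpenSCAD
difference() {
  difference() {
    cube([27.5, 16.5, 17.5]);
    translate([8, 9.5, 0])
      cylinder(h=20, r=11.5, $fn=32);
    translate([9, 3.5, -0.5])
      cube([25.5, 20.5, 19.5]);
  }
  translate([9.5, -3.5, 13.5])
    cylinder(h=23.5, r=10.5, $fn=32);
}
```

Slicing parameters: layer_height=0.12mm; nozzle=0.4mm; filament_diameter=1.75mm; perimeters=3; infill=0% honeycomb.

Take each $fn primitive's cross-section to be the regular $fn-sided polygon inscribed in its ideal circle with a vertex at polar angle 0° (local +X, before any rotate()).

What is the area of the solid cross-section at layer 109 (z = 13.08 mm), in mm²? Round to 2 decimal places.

40.05 mm²

At z = 13.08 mm: the cube (footprint 27.5×16.5) is included at this height (area 453.75 mm²); the r=11.5 cylinder at (8, 9.5) gives a regular 32-gon of circumradius 11.5 (constant along its height) (area = (32/2)·11.500²·sin(360°/32) = 412.81 mm²); the cube at (9, 3.5) is present — its section is the full 25.5×20.5 rectangle (area 522.75 mm²); After the difference (first − rest): starting from the 27.5×16.5 cube (453.75 mm²), the r=11.5 cylinder at (8, 9.5) partially overlaps it — only the 300.62 mm² overlap (of its 412.81 mm²) is removed, clipping the outline; the 25.5×20.5 cube at (9, 3.5) partially overlaps it — only the 113.08 mm² overlap (of its 522.75 mm²) is removed, clipping the outline — area = 40.05 mm²; the cylinder at (9.5, -3.5) is absent (z outside [13.5, 37]); Taking the first minus the rest: none of the subtracted shapes is present at this height, so that combined region is unchanged — area = 40.05 mm². Overall, the cross-section has 2 separate islands. Net area = 40.05 mm².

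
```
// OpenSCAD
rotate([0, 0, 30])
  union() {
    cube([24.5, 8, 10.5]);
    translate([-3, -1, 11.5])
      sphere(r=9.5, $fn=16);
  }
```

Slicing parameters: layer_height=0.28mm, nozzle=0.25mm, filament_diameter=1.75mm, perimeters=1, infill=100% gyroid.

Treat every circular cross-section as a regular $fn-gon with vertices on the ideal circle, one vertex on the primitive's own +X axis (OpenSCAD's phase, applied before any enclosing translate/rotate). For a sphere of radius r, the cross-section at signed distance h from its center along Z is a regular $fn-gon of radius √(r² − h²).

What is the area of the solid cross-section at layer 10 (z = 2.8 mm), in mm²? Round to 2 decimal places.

At z = 2.8 mm: the 24.5×8 cube contributes its full rectangle (area 196.00 mm²); the r=9.5 sphere at (-3, -1) slices to a regular 16-gon of circumradius 3.816 (√(r²−h²) with h=8.7 from center) (area = (16/2)·3.816²·sin(360°/16) = 44.57 mm²); Merging all regions: the regions partially overlap — summed areas 240.57 mm² minus the doubly-counted overlap 0.47 mm² gives 240.11 mm² — area = 240.11 mm²; (rotated 30° about Z; rotation is an isometry so areas/perimeters/island counts are preserved). Overall, the cross-section is a single solid region. Net area = 240.11 mm².

240.11 mm²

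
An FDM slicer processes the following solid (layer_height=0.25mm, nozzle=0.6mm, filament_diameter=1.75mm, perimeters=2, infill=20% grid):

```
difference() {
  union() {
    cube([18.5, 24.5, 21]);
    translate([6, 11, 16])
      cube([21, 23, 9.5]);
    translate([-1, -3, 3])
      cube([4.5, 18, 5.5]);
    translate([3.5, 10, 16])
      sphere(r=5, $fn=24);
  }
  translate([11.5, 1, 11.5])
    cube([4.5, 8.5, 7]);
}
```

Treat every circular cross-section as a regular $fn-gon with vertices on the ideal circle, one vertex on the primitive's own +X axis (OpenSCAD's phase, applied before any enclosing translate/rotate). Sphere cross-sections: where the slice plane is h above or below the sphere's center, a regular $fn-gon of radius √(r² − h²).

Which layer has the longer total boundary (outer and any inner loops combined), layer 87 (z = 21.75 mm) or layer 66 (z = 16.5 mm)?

layer 66 (z = 16.5 mm)

Layer 87 (z = 21.75): the cube does not reach this height (z outside [0, 21]); the cube at (6, 11) (footprint 21×23) is included at this height (perimeter 88.00 mm); the cube at (-1, -3) does not reach this height (z outside [3, 8.5]); the sphere at (3.5, 10) is not intersected at this z (|z−center|=5.750 > r=5); Combining (union): only the 21×23 cube at (6, 11) is present, so the union is just that shape — boundary = 88.00 mm; the cube at (11.5, 1) is absent (z outside [11.5, 18.5]); After the difference (first − rest): none of the subtracted shapes is present at this height, so the result so far is unchanged — boundary = 88.00 mm. So its perimeter = 88.00 mm. Layer 66 (z = 16.5): the 18.5×24.5 cube contributes its full rectangle (perimeter 86.00 mm); the cube at (6, 11) (footprint 21×23) is included at this height (perimeter 88.00 mm); the cube at (-1, -3) is not intersected at this z (z outside [3, 8.5]); the r=5 sphere at (3.5, 10) contributes a regular 24-gon of circumradius √(5²−0.5²) = 4.975 (perimeter = 2·24·4.975·sin(180°/24) = 31.17 mm); Combining (union): the regions partially overlap (shared area 238.65 mm²), so the edge portions inside another operand are dropped and the merged outline is re-measured after clipping — boundary = 122.77 mm; the 4.5×8.5 cube at (11.5, 1) contributes its full rectangle (perimeter 26.00 mm); Subtracting the remaining from the first: starting from that combined region, the 4.5×8.5 cube at (11.5, 1) lies wholly inside it (removes its full 38.25 mm² and its 26.00 mm outline becomes a hole wall) — boundary (outer + 1 inner loop) = 148.77 mm. So its perimeter = 148.77 mm. Layer 66 is larger (148.77 vs 88.00 mm).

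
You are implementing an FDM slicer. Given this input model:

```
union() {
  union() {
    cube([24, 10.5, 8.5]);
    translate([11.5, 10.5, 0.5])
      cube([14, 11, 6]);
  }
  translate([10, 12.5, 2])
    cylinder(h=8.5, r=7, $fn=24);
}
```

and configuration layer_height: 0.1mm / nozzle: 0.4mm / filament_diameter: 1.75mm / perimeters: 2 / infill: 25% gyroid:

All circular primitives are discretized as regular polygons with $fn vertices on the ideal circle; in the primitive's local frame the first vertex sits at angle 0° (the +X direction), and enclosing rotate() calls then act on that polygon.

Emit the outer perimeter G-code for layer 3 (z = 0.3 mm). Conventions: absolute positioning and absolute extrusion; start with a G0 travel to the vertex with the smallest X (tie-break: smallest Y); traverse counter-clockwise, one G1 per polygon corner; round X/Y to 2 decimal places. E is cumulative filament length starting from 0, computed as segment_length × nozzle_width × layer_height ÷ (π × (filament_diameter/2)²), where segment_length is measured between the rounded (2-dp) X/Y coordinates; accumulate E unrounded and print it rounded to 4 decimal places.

G0 X0.00 Y0.00 Z0.30
G1 X24.00 Y0.00 E0.3991
G1 X24.00 Y10.50 E0.5737
G1 X0.00 Y10.50 E0.9729
G1 X0.00 Y0.00 E1.1475

At z = 0.3 mm: the cube (footprint 24×10.5) is included at this height; the cube at (11.5, 10.5) does not reach this height (z outside [0.5, 6.5]); Taking the union: only the 24×10.5 cube is present, so the union is just that shape — 1 connected region; the cylinder at (10, 12.5) is not intersected at this z (z outside [2, 10.5]); Taking the union: only the result so far is present, so the union is just that shape — 1 connected region. The outline is a single polygon with 4 vertices. Extrusion per mm of travel: 0.4 × 0.1 / (π × 0.875²) = 0.016630. Accumulating E over each segment gives final E = 1.1475.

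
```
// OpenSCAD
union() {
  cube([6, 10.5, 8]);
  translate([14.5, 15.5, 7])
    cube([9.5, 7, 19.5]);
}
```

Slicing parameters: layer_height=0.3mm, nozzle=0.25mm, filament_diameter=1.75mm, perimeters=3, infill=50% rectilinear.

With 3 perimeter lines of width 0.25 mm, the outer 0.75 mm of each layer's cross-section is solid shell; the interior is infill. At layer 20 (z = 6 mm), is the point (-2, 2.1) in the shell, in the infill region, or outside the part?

At z = 6 mm: the cube (footprint 6×10.5) is included at this height; the cube at (14.5, 15.5) does not reach this height (z outside [7, 26.5]); Merging all regions: only the 6×10.5 cube is present, so the union is just that shape — 1 connected region. Overall, the cross-section is a single solid region. The nearest boundary edge runs (0.00, 10.50)→(0.00, 0.00); distance from the point to it = 2.00 mm. The point is not inside any of the regions above, so it lies outside the cross-section (2.00 mm from the nearest boundary).

outside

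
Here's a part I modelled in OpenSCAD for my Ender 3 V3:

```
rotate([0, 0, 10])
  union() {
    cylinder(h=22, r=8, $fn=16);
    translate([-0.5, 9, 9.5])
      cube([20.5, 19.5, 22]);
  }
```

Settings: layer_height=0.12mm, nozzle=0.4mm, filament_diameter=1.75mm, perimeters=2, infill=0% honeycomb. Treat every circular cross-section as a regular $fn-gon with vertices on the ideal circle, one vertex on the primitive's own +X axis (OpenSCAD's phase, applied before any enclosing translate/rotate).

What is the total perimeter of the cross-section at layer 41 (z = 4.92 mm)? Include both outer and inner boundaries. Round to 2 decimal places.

At z = 4.92 mm: the r=8 cylinder contributes a regular 16-gon of circumradius 8 (perimeter = 2·16·8.000·sin(180°/16) = 49.94 mm); the cube at (-0.5, 9) is absent (z outside [9.5, 31.5]); Merging all regions: only the r=8 cylinder is present, so the union is just that shape — boundary = 49.94 mm; (rotated 10° about Z; rotation is an isometry so areas/perimeters/island counts are preserved). Overall, the cross-section is a single solid region. Total boundary length (outer) = 49.94 mm.

49.94 mm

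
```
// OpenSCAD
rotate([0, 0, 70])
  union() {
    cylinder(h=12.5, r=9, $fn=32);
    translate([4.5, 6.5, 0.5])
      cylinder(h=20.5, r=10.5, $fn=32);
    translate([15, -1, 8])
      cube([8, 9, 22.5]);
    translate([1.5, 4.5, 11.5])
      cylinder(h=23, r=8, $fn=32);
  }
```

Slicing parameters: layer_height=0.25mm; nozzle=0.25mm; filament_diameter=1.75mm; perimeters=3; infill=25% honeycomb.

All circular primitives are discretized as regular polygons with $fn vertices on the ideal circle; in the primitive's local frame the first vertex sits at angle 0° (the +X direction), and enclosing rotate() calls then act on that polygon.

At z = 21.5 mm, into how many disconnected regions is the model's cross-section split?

At z = 21.5 mm: the cylinder is absent (z outside [0, 12.5]); the cylinder at (4.5, 6.5) is not intersected at this z (z outside [0.5, 21]); the 8×9 cube at (15, -1) contributes its full rectangle; the r=8 cylinder at (1.5, 4.5) contributes a regular 32-gon of circumradius 8; Combining (union): the 2 present regions are separate (no shared area or edge), so areas and boundary lengths simply add and each stays a separate island — 2 connected regions; (rotated 70° about Z; rotation is an isometry so areas/perimeters/island counts are preserved). The result has 2 disconnected regions.

2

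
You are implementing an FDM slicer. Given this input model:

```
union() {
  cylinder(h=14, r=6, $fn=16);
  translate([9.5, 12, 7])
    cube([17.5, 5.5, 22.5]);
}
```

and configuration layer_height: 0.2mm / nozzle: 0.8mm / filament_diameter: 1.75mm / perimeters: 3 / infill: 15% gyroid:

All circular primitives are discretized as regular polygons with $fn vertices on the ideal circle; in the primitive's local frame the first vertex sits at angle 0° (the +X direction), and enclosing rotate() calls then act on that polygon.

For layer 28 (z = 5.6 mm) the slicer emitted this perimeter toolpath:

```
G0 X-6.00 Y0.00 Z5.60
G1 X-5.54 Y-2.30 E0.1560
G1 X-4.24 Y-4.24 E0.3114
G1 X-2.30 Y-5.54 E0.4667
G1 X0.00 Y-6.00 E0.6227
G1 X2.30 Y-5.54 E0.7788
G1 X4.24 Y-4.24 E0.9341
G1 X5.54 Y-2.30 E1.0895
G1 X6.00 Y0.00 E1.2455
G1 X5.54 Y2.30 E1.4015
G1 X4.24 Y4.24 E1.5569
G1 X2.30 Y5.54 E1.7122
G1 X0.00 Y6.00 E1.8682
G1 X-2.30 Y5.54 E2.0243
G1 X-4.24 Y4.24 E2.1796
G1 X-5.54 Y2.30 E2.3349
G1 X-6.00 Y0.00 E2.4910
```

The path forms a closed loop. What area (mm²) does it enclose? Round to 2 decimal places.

110.15 mm²

Apply the shoelace formula to the sequence of (X, Y) vertices; enclosed area = 110.15 mm².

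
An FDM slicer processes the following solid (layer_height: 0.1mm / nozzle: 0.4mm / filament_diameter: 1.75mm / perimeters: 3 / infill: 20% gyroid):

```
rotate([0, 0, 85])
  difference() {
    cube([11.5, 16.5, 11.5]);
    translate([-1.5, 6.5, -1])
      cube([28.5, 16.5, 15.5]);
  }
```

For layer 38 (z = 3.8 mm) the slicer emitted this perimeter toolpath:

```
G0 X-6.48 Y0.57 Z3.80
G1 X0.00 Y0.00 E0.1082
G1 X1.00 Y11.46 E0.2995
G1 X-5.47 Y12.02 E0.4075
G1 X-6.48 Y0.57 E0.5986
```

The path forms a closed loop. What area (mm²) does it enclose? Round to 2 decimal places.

74.74 mm²

Apply the shoelace formula to the sequence of (X, Y) vertices; enclosed area = 74.74 mm².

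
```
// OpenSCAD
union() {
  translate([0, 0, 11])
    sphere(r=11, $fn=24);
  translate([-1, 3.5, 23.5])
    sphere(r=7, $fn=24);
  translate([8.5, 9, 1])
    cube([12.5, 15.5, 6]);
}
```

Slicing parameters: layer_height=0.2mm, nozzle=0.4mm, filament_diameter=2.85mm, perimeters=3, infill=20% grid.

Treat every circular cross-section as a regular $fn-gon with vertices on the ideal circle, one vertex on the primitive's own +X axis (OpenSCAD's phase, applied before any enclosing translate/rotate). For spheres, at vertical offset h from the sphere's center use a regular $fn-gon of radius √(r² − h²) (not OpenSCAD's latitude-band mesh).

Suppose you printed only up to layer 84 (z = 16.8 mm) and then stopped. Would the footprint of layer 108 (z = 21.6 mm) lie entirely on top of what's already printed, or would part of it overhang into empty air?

part overhangs

Compare the two slices. At z = 16.8: the r=11 sphere slices to a regular 24-gon of circumradius 9.347 (√(r²−h²) with h=5.8 from center) (area = (24/2)·9.347²·sin(360°/24) = 271.33 mm²); the r=7 sphere at (-1, 3.5) slices to a regular 24-gon of circumradius 2.027 (√(r²−h²) with h=6.7 from center) (area = (24/2)·2.027²·sin(360°/24) = 12.76 mm²); the cube at (8.5, 9) is absent (z outside [1, 7]); Combining (union): the r=7 sphere at (-1, 3.5) lies entirely inside the r=11 sphere, so the union is just the r=11 sphere — area = 271.33 mm². At z = 21.6: the r=11 sphere contributes a regular 24-gon of circumradius √(11²−10.6²) = 2.939 (area = (24/2)·2.939²·sin(360°/24) = 26.83 mm²); the r=7 sphere at (-1, 3.5) contributes a regular 24-gon of circumradius √(7²−1.9²) = 6.737 (area = (24/2)·6.737²·sin(360°/24) = 140.97 mm²); the cube at (8.5, 9) is absent (z outside [1, 7]); Combining (union): the r=11 sphere lies entirely inside the r=7 sphere at (-1, 3.5), so the union is just the r=7 sphere at (-1, 3.5) — area = 140.97 mm². Checking containment: at z = 21.6 the cross-section extends beyond the z = 16.8 cross-section by about 8.38 mm².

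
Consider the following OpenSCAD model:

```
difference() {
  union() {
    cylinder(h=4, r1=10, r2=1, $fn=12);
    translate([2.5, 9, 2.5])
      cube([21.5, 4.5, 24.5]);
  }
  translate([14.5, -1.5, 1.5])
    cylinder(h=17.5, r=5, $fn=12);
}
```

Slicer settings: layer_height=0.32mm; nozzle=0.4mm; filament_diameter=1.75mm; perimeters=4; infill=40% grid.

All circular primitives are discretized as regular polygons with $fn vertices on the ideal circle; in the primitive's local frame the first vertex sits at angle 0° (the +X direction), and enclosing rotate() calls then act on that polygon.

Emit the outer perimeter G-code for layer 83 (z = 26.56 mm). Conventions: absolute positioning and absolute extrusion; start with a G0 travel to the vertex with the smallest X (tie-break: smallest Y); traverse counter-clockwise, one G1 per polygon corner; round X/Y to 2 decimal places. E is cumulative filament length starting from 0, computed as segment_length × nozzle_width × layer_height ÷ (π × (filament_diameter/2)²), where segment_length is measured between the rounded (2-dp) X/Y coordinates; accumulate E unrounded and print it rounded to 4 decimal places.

G0 X2.50 Y9.00 Z26.56
G1 X24.00 Y9.00 E1.1441
G1 X24.00 Y13.50 E1.3836
G1 X2.50 Y13.50 E2.5278
G1 X2.50 Y9.00 E2.7672

At z = 26.56 mm: the cone is not intersected at this z (z outside [0, 4]); the cube at (2.5, 9) is present — its section is the full 21.5×4.5 rectangle; Combining (union): only the 21.5×4.5 cube at (2.5, 9) is present, so the union is just that shape — 1 connected region; the cylinder at (14.5, -1.5) does not reach this height (z outside [1.5, 19]); Taking the first minus the rest: none of the subtracted shapes is present at this height, so the result so far is unchanged — 1 connected region. The outline is a single polygon with 4 vertices. Extrusion per mm of travel: 0.4 × 0.32 / (π × 0.875²) = 0.053216. Accumulating E over each segment gives final E = 2.7672.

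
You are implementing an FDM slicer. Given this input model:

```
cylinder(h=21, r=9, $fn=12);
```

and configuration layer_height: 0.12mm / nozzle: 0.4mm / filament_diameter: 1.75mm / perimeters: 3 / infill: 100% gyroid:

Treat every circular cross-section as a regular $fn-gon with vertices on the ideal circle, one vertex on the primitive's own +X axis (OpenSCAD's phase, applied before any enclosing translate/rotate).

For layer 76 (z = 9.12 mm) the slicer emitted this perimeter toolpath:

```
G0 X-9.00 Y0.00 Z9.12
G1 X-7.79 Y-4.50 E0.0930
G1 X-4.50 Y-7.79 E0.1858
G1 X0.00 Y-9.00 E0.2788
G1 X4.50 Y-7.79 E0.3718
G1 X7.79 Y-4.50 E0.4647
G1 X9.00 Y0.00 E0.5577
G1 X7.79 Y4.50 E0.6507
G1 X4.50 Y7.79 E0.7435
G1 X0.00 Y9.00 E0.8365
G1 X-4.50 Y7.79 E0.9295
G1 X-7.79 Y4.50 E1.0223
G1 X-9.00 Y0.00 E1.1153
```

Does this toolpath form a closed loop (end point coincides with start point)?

yes

Start point (G0): (-9.00, 0.00). End point (last G1): the path returns to the start — closed.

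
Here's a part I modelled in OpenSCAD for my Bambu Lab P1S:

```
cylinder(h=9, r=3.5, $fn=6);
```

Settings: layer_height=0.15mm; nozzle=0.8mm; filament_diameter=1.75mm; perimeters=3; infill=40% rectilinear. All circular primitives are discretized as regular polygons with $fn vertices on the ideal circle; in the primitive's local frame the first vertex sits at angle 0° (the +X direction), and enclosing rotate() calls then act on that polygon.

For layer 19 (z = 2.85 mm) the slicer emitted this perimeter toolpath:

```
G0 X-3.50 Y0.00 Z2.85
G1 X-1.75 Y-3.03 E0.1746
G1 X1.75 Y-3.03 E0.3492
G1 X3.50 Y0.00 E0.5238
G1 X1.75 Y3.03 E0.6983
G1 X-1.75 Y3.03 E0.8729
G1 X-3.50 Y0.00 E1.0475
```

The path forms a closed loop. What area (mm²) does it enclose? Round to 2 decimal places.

31.81 mm²

Apply the shoelace formula to the sequence of (X, Y) vertices; enclosed area = 31.81 mm².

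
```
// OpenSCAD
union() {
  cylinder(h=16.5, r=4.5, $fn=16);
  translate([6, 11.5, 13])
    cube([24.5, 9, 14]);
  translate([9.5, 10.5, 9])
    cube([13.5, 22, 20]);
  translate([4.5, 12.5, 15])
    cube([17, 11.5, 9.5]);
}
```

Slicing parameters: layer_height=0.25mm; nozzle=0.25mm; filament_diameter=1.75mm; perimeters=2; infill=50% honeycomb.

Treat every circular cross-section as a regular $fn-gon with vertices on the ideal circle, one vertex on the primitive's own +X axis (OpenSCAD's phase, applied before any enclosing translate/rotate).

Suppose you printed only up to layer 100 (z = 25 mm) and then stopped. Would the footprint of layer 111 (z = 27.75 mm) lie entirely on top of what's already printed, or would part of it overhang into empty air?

entirely on top

Compare the two slices. At z = 25: the cylinder is absent (z outside [0, 16.5]); the cube at (6, 11.5) is present — its section is the full 24.5×9 rectangle (area 220.50 mm²); the cube at (9.5, 10.5) (footprint 13.5×22) is included at this height (area 297.00 mm²); the cube at (4.5, 12.5) does not reach this height (z outside [15, 24.5]); Taking the union: the regions partially overlap — summed areas 517.50 mm² minus the doubly-counted overlap 121.50 mm² gives 396.00 mm² — area = 396.00 mm². At z = 27.75: the cylinder is not intersected at this z (z outside [0, 16.5]); the cube at (6, 11.5) does not reach this height (z outside [13, 27]); the cube at (9.5, 10.5) (footprint 13.5×22) is included at this height (area 297.00 mm²); the cube at (4.5, 12.5) is absent (z outside [15, 24.5]); Combining (union): only the 13.5×22 cube at (9.5, 10.5) is present, so the union is just that shape — area = 297.00 mm². Checking containment: the cross-section at z = 27.75 is a subset of the cross-section at z = 25.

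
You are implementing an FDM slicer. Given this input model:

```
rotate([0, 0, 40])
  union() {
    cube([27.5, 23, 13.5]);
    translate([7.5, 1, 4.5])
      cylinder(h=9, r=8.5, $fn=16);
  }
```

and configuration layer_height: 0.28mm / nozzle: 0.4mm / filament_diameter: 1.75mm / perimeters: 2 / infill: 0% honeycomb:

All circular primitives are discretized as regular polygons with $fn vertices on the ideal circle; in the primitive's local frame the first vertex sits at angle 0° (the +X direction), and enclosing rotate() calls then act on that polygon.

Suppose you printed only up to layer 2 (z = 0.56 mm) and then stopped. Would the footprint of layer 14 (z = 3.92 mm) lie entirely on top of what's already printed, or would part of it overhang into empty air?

entirely on top

Compare the two slices. At z = 0.56: the cube (footprint 27.5×23) is included at this height (area 632.50 mm²); the cylinder at (7.5, 1) does not reach this height (z outside [4.5, 13.5]); Taking the union: only the 27.5×23 cube is present, so the union is just that shape — area = 632.50 mm²; (whole slice rotated 40° about Z — lengths, areas and connectivity unchanged). At z = 3.92: the cube (footprint 27.5×23) is included at this height (area 632.50 mm²); the cylinder at (7.5, 1) does not reach this height (z outside [4.5, 13.5]); Combining (union): only the 27.5×23 cube is present, so the union is just that shape — area = 632.50 mm²; (rotated 40° about Z; rotation is an isometry so areas/perimeters/island counts are preserved). Checking containment: the cross-section at z = 3.92 is a subset of the cross-section at z = 0.56.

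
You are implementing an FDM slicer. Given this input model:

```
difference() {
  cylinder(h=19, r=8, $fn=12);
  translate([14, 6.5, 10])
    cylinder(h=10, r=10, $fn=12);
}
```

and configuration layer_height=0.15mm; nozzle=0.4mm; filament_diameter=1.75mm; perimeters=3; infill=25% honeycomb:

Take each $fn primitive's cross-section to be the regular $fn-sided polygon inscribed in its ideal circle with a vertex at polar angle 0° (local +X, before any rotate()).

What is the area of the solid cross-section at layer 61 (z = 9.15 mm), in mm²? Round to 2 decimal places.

At z = 9.15 mm: the r=8 cylinder contributes a regular 12-gon of circumradius 8 (area = (12/2)·8.000²·sin(360°/12) = 192.00 mm²); the cylinder at (14, 6.5) does not reach this height (z outside [10, 20]); Taking the first minus the rest: none of the subtracted shapes is present at this height, so the r=8 cylinder is unchanged — area = 192.00 mm². Overall, the cross-section is a single solid region. Net area = 192.00 mm².

192.00 mm²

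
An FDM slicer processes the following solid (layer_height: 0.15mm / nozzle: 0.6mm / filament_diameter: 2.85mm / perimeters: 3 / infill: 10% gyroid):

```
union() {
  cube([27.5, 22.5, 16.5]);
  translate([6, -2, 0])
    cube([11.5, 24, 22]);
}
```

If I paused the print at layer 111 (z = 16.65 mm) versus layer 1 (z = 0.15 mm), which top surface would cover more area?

Layer 111 (z = 16.65): the cube does not reach this height (z outside [0, 16.5]); the cube at (6, -2) (footprint 11.5×24) is included at this height (area 276.00 mm²); Taking the union: only the 11.5×24 cube at (6, -2) is present, so the union is just that shape — area = 276.00 mm². So its area = 276.00 mm². Layer 1 (z = 0.15): the 27.5×22.5 cube contributes its full rectangle (area 618.75 mm²); the cube at (6, -2) (footprint 11.5×24) is included at this height (area 276.00 mm²); Combining (union): the regions partially overlap — summed areas 894.75 mm² minus the doubly-counted overlap 253.00 mm² gives 641.75 mm² — area = 641.75 mm². So its area = 641.75 mm². Layer 1 is larger (641.75 vs 276.00 mm²).

layer 1 (z = 0.15 mm)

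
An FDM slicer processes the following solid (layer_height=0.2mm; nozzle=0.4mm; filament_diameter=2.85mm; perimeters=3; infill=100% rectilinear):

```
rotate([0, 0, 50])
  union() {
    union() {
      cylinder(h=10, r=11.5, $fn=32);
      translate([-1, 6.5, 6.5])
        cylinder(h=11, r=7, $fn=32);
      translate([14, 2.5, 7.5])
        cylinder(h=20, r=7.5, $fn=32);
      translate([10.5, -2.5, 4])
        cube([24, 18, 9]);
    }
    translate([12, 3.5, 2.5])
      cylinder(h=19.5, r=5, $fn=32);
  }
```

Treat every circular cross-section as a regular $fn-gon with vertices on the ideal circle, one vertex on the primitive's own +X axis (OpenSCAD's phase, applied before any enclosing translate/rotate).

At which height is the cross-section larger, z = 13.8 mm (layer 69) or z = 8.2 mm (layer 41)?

Layer 69 (z = 13.8): the cylinder is absent (z outside [0, 10]); the r=7 cylinder at (-1, 6.5) gives a regular 32-gon of circumradius 7 (constant along its height) (area = (32/2)·7.000²·sin(360°/32) = 152.95 mm²); the r=7.5 cylinder at (14, 2.5) contributes a regular 32-gon of circumradius 7.5 (area = (32/2)·7.500²·sin(360°/32) = 175.58 mm²); the cube at (10.5, -2.5) is not intersected at this z (z outside [4, 13]); Taking the union: the 2 present regions are separate (no shared area or edge), so areas and boundary lengths simply add and each stays a separate island — area = 328.53 mm²; the r=5 cylinder at (12, 3.5) contributes a regular 32-gon of circumradius 5 (area = (32/2)·5.000²·sin(360°/32) = 78.04 mm²); Merging all regions: the r=5 cylinder at (12, 3.5) lies entirely inside that combined region, so the union is just that combined region — area = 328.53 mm²; (whole slice rotated 50° about Z — lengths, areas and connectivity unchanged). So its area = 328.53 mm². Layer 41 (z = 8.2): the cylinder: section is a regular 32-gon, circumradius r=11.5 (area = (32/2)·11.500²·sin(360°/32) = 412.81 mm²); the cylinder at (-1, 6.5): section is a regular 32-gon, circumradius r=7 (area = (32/2)·7.000²·sin(360°/32) = 152.95 mm²); the r=7.5 cylinder at (14, 2.5) contributes a regular 32-gon of circumradius 7.5 (area = (32/2)·7.500²·sin(360°/32) = 175.58 mm²); the cube at (10.5, -2.5) (footprint 24×18) is included at this height (area 432.00 mm²); Combining (union): the regions partially overlap — summed areas 1173.34 mm² minus the doubly-counted overlap 293.21 mm² gives 880.13 mm² — area = 880.13 mm²; the r=5 cylinder at (12, 3.5) contributes a regular 32-gon of circumradius 5 (area = (32/2)·5.000²·sin(360°/32) = 78.04 mm²); Combining (union): the r=5 cylinder at (12, 3.5) lies entirely inside that combined region, so the union is just that combined region — area = 880.13 mm²; (rotated 50° about Z; rotation is an isometry so areas/perimeters/island counts are preserved). So its area = 880.13 mm². Layer 41 is larger (880.13 vs 328.53 mm²).

layer 41 (z = 8.2 mm)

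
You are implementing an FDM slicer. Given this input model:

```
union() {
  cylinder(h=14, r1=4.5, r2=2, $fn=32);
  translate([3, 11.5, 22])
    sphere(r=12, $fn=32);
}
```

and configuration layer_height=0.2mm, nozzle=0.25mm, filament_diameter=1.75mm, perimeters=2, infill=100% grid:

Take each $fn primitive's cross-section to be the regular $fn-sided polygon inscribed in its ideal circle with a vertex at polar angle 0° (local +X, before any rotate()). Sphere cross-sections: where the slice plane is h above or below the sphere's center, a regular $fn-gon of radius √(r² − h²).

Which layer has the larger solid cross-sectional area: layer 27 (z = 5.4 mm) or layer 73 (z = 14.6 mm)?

Layer 27 (z = 5.4): the cone (r1=4.5→r2=2) has section circumradius 3.536 here — a regular 32-gon (area = (32/2)·3.536²·sin(360°/32) = 39.02 mm²); the sphere at (3, 11.5) does not reach this height (|z−center|=16.600 > r=12); Combining (union): only the cone is present, so the union is just that shape — area = 39.02 mm². So its area = 39.02 mm². Layer 73 (z = 14.6): the cone does not reach this height (z outside [0, 14]); the sphere at (3, 11.5): section is a regular 32-gon, circumradius = √(r²−h²) = √(12²−7.4²) = 9.447 (area = (32/2)·9.447²·sin(360°/32) = 278.56 mm²); Combining (union): only the r=12 sphere at (3, 11.5) is present, so the union is just that shape — area = 278.56 mm². So its area = 278.56 mm². Layer 73 is larger (278.56 vs 39.02 mm²).

layer 73 (z = 14.6 mm)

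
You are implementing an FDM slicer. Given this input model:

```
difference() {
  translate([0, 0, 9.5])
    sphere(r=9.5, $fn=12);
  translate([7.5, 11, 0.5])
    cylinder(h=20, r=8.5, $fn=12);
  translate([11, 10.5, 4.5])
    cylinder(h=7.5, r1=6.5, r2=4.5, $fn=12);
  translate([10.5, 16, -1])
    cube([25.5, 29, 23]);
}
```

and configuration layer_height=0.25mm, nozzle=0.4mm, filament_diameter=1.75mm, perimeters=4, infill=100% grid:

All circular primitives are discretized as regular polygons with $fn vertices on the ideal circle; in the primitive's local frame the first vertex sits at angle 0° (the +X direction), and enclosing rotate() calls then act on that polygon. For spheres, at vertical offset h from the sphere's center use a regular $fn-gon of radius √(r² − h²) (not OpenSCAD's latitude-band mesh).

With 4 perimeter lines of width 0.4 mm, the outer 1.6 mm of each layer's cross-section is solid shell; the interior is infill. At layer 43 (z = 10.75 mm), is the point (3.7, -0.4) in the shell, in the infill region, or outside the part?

infill

At z = 10.75 mm: the r=9.5 sphere contributes a regular 12-gon of circumradius √(9.5²−1.25²) = 9.417; the r=8.5 cylinder at (7.5, 11) gives a regular 12-gon of circumradius 8.5 (constant along its height); the cone at (11, 10.5): at t=0.833 of its height the radius interpolates to r₁+(r₂−r₁)t = 4.833, giving a regular 12-gon of that circumradius; the cube at (10.5, 16) is present — its section is the full 25.5×29 rectangle; After the difference (first − rest): starting from the r=9.5 sphere, the r=8.5 cylinder at (7.5, 11) partially overlaps it — only the 32.76 mm² overlap (of its 216.75 mm²) is removed, clipping the outline; the cone at (11, 10.5) misses the remaining region (no effect); the 25.5×29 cube at (10.5, 16) misses the remaining region (no effect) — 1 connected region. Overall, the cross-section is a single solid region. The nearest boundary edge runs (3.25, 3.64)→(7.50, 2.50); distance from the point to it = 3.78 mm. The point is inside the cross-section and 3.78 mm from the nearest boundary — more than the 1.6 mm shell width (4 × 0.4), so it's in the infill interior.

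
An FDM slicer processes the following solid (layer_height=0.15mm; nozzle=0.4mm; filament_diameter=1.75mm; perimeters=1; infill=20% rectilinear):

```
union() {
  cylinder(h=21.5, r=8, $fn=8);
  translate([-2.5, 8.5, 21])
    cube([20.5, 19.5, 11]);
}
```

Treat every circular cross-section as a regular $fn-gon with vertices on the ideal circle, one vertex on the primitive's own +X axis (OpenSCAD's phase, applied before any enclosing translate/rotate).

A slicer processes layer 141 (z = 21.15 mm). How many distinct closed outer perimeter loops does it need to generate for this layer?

2

At z = 21.15 mm: the r=8 cylinder contributes a regular 8-gon of circumradius 8; the cube at (-2.5, 8.5) is present — its section is the full 20.5×19.5 rectangle; Combining (union): the 2 present regions are separate (no shared area or edge), so areas and boundary lengths simply add and each stays a separate island — 2 connected regions. The result has 2 disconnected regions.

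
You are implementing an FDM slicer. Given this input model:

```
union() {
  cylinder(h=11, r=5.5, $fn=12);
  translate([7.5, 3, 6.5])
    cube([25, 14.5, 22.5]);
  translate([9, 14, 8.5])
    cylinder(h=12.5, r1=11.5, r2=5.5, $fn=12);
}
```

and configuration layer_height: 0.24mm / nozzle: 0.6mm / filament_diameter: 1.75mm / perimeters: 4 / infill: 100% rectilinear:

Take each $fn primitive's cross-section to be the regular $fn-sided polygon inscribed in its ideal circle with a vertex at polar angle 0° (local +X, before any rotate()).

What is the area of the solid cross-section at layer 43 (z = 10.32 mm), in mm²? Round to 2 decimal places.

At z = 10.32 mm: the r=5.5 cylinder contributes a regular 12-gon of circumradius 5.5 (area = (12/2)·5.500²·sin(360°/12) = 90.75 mm²); the 25×14.5 cube at (7.5, 3) contributes its full rectangle (area 362.50 mm²); the cone at (9, 14) (r1=11.5→r2=5.5) has section circumradius 10.626 here — a regular 12-gon (area = (12/2)·10.626²·sin(360°/12) = 338.76 mm²); Taking the union: the regions partially overlap — summed areas 792.01 mm² minus the doubly-counted overlap 141.13 mm² gives 650.88 mm² — area = 650.88 mm². Overall, the cross-section has 2 separate islands. Net area = 650.88 mm².

650.88 mm²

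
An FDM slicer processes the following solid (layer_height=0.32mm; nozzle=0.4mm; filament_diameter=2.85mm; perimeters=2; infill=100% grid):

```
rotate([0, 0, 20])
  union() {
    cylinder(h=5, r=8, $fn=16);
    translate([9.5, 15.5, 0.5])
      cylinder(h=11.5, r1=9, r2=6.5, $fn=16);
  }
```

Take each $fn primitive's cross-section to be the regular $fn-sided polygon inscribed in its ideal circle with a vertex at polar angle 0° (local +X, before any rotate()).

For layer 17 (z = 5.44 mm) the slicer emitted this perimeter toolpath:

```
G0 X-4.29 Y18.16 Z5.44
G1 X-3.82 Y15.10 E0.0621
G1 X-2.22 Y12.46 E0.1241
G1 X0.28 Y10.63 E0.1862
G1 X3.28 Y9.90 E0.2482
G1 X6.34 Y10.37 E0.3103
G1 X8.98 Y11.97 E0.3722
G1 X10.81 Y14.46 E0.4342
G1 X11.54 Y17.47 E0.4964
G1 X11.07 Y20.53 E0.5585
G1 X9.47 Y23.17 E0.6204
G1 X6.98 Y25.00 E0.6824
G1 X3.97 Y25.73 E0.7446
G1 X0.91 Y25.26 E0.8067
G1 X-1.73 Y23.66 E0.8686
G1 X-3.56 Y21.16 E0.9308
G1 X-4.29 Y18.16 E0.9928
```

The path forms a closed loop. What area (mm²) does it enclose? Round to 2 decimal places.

192.30 mm²

Apply the shoelace formula to the sequence of (X, Y) vertices; enclosed area = 192.30 mm².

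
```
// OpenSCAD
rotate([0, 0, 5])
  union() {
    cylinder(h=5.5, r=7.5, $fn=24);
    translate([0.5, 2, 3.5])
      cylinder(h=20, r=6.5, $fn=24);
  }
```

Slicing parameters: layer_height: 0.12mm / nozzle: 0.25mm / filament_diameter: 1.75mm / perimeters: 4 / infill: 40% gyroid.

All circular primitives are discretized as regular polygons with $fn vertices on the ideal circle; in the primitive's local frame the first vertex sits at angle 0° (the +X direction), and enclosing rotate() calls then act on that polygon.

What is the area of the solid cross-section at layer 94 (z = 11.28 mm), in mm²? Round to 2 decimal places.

At z = 11.28 mm: the cylinder is not intersected at this z (z outside [0, 5.5]); the r=6.5 cylinder at (0.5, 2) gives a regular 24-gon of circumradius 6.5 (constant along its height) (area = (24/2)·6.500²·sin(360°/24) = 131.22 mm²); Taking the union: only the r=6.5 cylinder at (0.5, 2) is present, so the union is just that shape — area = 131.22 mm²; (whole slice rotated 5° about Z — lengths, areas and connectivity unchanged). Overall, the cross-section is a single solid region. Net area = 131.22 mm².

131.22 mm²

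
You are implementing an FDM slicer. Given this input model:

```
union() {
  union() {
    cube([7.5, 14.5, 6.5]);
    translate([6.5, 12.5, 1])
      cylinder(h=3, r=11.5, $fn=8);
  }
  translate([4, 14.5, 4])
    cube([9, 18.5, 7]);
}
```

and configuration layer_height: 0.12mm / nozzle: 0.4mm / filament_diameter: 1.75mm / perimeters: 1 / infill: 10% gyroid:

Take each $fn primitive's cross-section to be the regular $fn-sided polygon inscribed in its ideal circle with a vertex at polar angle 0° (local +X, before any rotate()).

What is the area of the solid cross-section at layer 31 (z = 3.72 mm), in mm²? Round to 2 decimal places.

390.52 mm²

At z = 3.72 mm: the cube is present — its section is the full 7.5×14.5 rectangle (area 108.75 mm²); the r=11.5 cylinder at (6.5, 12.5) gives a regular 8-gon of circumradius 11.5 (constant along its height) (area = (8/2)·11.500²·sin(360°/8) = 374.06 mm²); Combining (union): the regions partially overlap — summed areas 482.81 mm² minus the doubly-counted overlap 92.29 mm² gives 390.52 mm² — area = 390.52 mm²; the cube at (4, 14.5) does not reach this height (z outside [4, 11]); Merging all regions: only that combined region is present, so the union is just that shape — area = 390.52 mm². Overall, the cross-section is a single solid region. Net area = 390.52 mm².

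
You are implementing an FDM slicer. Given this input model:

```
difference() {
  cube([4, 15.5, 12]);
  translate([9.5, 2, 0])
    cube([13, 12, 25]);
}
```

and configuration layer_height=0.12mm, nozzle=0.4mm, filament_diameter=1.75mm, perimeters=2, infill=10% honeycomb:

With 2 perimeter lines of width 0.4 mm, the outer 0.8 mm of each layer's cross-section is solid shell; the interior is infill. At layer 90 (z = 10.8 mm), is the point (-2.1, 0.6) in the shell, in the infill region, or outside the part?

outside

At z = 10.8 mm: the cube (footprint 4×15.5) is included at this height; the 13×12 cube at (9.5, 2) contributes its full rectangle; Subtracting the remaining from the first: starting from the 4×15.5 cube, the 13×12 cube at (9.5, 2) misses the remaining region (no effect) — 1 connected region. Overall, the cross-section is a single solid region. The nearest boundary edge runs (0.00, 0.00)→(0.00, 15.50); distance from the point to it = 2.10 mm. The point is not inside any of the regions above, so it lies outside the cross-section (2.10 mm from the nearest boundary).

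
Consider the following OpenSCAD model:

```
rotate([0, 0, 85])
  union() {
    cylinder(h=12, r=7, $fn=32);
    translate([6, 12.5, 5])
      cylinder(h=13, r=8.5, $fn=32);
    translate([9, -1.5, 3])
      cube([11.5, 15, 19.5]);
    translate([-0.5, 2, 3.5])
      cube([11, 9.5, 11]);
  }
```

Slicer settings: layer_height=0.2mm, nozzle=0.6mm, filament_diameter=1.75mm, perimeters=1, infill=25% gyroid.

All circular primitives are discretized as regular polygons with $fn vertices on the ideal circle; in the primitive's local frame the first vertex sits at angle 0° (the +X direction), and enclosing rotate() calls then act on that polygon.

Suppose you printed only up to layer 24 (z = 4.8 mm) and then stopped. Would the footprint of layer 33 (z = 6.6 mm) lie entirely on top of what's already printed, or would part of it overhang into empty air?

part overhangs

Compare the two slices. At z = 4.8: the r=7 cylinder contributes a regular 32-gon of circumradius 7 (area = (32/2)·7.000²·sin(360°/32) = 152.95 mm²); the cylinder at (6, 12.5) is absent (z outside [5, 18]); the cube at (9, -1.5) is present — its section is the full 11.5×15 rectangle (area 172.50 mm²); the cube at (-0.5, 2) (footprint 11×9.5) is included at this height (area 104.50 mm²); Combining (union): the regions partially overlap — summed areas 429.95 mm² minus the doubly-counted overlap 41.21 mm² gives 388.74 mm² — area = 388.74 mm²; (rotated 85° about Z; rotation is an isometry so areas/perimeters/island counts are preserved). At z = 6.6: the r=7 cylinder contributes a regular 32-gon of circumradius 7 (area = (32/2)·7.000²·sin(360°/32) = 152.95 mm²); the r=8.5 cylinder at (6, 12.5) gives a regular 32-gon of circumradius 8.5 (constant along its height) (area = (32/2)·8.500²·sin(360°/32) = 225.52 mm²); the cube at (9, -1.5) is present — its section is the full 11.5×15 rectangle (area 172.50 mm²); the 11×9.5 cube at (-0.5, 2) contributes its full rectangle (area 104.50 mm²); Merging all regions: the regions partially overlap — summed areas 655.48 mm² minus the doubly-counted overlap 142.60 mm² gives 512.88 mm² — area = 512.88 mm²; (whole slice rotated 85° about Z — lengths, areas and connectivity unchanged). Checking containment: at z = 6.6 the cross-section extends beyond the z = 4.8 cross-section by about 124.14 mm².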